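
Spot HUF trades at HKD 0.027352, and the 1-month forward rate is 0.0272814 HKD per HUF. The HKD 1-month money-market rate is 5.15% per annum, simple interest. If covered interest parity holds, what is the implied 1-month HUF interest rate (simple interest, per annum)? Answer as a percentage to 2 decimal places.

8.27%

T = 1/12 years.
F/S = 0.0272814/0.027352 = 0.9974188 = (growth of HKD) / (growth of HUF).
HKD growth factor: 1 + 0.0515×1/12 = 1.0042917.
Hence g_HUF = 1.0068907.
(1.0068907 − 1)/T = 0.082688, i.e. 8.27%.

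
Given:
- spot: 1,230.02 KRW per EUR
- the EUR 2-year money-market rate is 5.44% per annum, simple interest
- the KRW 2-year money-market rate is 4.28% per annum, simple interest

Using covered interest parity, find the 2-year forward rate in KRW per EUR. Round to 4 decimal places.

T = 2 years.
Growth of 1 KRW over T: 1 + 0.0428×2 = 1.085600.
EUR accumulates by 1 + 0.0544×2 = 1.108800.
CIP: F = S · (grow KRW)/(grow EUR) = 1230.02 × 1.085600/1.108800 = 1204.283651 KRW per EUR.

1204.2837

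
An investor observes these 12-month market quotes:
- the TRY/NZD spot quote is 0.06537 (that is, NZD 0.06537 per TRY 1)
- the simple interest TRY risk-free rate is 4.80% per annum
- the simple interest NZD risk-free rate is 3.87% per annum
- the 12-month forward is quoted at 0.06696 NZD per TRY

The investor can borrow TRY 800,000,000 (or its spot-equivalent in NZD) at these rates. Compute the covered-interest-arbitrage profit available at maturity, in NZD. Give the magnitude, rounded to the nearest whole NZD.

T = 1 year.
Route A — deposit TRY, sell forward: 800,000,000 × 1.048000 × 0.06696 = NZD 56,139,264.00.
Route B — convert at spot, deposit NZD: 800,000,000 × 0.06537 × 1.038700 = NZD 54,319,855.20.
The quoted forward overvalues TRY, so borrow NZD, buy TRY at spot, deposit the TRY at 4.80%, and sell the proceeds forward at 0.06696.
Arbitrage profit = |56,139,264.00 − 54,319,855.20| = NZD 1,819,409.

NZD 1,819,409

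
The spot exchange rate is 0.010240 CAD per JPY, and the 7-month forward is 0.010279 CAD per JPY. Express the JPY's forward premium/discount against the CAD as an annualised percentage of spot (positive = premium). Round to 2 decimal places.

+0.65%

T = 7/12 years.
Period premium: (0.010279 − 0.01024)/0.01024 = 0.0038086.
Annualise by dividing by T: 0.0038086 / (7/12) = 0.006529 → 0.65%.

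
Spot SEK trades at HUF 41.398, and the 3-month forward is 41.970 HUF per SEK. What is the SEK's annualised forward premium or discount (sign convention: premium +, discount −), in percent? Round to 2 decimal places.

+5.53%

T = 3/12 years.
Period premium: (41.970 − 41.398)/41.398 = 0.0138171.
Annualise by dividing by T: 0.0138171 / (3/12) = 0.055268 → 5.53%.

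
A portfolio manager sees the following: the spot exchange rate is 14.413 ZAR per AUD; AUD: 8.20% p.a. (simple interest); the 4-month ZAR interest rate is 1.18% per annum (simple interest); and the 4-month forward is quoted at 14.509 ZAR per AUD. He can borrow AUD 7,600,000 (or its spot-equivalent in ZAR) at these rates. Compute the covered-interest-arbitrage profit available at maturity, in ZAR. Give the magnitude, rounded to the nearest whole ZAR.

ZAR 3,312,750

T = 4/12 years.
Invest the AUD and cover forward: 7,600,000 × 1.02733333333 × 14.509 = ZAR 113,282,402.93.
Convert at spot and invest in ZAR: 7,600,000 × 14.413 × 1.00393333333 = ZAR 109,969,652.61.
The quoted forward overvalues AUD, so borrow ZAR, buy AUD at spot, deposit the AUD at 8.20%, and sell the proceeds forward at 14.509.
The gap between the two covered legs is ZAR 3,312,750.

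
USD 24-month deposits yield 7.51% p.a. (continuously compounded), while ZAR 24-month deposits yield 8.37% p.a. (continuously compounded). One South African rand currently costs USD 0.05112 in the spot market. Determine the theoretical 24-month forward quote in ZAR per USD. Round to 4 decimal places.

19.9012

T = 2 years.
USD growth factor: e^(0.0751×2) = 1.16206663.
ZAR growth factor: e^(0.0837×2) = 1.18222706.
Forward (USD per ZAR) = 0.05112 × 1.16206663 / 1.18222706 = 0.050248254.
Quoted the other way: 1/0.050248254 = 19.9012 ZAR per USD.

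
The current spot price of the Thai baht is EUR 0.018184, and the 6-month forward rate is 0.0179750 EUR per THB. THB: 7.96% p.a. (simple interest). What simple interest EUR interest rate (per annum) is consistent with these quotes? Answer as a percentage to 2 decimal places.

T = 6/12 years.
CIP gives F = S · g_EUR/g_THB, so g_EUR/g_THB = 0.017975/0.018184 = 0.9885064.
THB growth factor: 1 + 0.0796×6/12 = 1.039800.
Hence g_EUR = 1.027849.
(1.027849 − 1)/T = 0.055698, i.e. 5.57%.

5.57%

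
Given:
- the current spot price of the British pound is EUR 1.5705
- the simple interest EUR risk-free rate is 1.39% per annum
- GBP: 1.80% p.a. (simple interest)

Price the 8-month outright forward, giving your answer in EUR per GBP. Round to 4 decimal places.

T = 8/12 years.
EUR accumulates by 1 + 0.0139×8/12 = 1.0092667.
GBP growth factor: 1 + 0.0180×8/12 = 1.012000.
Forward (EUR per GBP) = 1.5705 × 1.0092667 / 1.012000 = 1.566258.

1.5663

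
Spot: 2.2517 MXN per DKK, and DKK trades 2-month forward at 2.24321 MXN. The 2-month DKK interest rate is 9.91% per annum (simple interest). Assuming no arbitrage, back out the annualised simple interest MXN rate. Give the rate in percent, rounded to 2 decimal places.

7.61%

T = 2/12 years.
CIP gives F = S · g_MXN/g_DKK, so g_MXN/g_DKK = 2.24321/2.2517 = 0.9962295.
DKK growth factor: 1 + 0.0991×2/12 = 1.0165167.
So the MXN growth factor = 1.0126839.
(1.0126839 − 1)/T = 0.076103, i.e. 7.61%.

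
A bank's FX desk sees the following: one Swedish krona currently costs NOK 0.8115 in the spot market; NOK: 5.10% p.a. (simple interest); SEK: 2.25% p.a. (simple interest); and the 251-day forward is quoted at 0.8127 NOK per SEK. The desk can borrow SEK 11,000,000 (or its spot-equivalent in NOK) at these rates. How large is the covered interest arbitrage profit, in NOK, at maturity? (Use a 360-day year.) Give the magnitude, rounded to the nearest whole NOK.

NOK 163,970

T = 251/360 years.
Route A — deposit SEK, sell forward: 11,000,000 × 1.0156875 × 0.8127 = NOK 9,079,941.54.
Route B — convert at spot, deposit NOK: 11,000,000 × 0.8115 × 1.035558333 = NOK 9,243,911.46.
The quoted forward undervalues SEK, so borrow SEK, convert to NOK at spot, deposit the NOK at 5.10%, and buy SEK forward at 0.8127 to cover the loan.
The gap between the two covered legs is NOK 163,970.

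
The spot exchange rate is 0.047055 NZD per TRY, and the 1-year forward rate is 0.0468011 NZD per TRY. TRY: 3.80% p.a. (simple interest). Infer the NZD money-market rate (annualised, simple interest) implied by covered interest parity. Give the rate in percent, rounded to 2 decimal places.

T = 1 year.
By CIP, F/S equals the NZD-to-TRY growth ratio: 0.0468011/0.047055 = 0.9946042.
TRY growth factor: 1 + 0.0380×1 = 1.038000.
So the NZD growth factor = 1.0323992.
r = (1.0323992 − 1)/1 = 0.032399 → 3.24%.

3.24%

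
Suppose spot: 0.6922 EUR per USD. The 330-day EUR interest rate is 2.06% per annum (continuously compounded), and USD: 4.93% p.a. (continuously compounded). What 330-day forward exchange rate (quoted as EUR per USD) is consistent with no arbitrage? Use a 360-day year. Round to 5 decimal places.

T = 330/360 years.
Growth of 1 EUR over T: e^(0.0206×330/360) = 1.0190628.
USD growth factor: e^(0.0493×330/360) = 1.0462284.
CIP: F = S · (grow EUR)/(grow USD) = 0.6922 × 1.0190628/1.0462284 = 0.6742268 EUR per USD.

0.67423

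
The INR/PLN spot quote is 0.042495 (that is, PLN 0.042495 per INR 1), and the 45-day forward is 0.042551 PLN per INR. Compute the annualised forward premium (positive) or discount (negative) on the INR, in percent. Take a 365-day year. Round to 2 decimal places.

+1.07%

T = 45/365 years.
INR trades forward at +0.13178% vs spot over the period.
Annualise by dividing by T: 0.0013178 / (45/365) = 0.010689 → 1.07%.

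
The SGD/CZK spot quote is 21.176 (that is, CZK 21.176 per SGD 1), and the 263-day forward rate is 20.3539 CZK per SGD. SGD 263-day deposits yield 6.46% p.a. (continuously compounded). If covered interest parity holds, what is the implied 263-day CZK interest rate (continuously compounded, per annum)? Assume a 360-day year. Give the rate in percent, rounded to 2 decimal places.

T = 263/360 years.
CIP gives F = S · g_CZK/g_SGD, so g_CZK/g_SGD = 20.3539/21.176 = 0.9611777.
SGD growth factor: e^(0.0646×263/360) = 1.0483252.
That pins the CZK growth at 1.0076268.
Take logs: ln 1.0076268 / (263/360) = 0.010400, so 1.04%.

1.04%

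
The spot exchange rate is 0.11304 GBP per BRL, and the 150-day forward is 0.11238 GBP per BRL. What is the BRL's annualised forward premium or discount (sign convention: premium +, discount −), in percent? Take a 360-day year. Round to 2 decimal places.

-1.40%

T = 150/360 years.
Period premium: (0.11238 − 0.11304)/0.11304 = -0.0058386.
Per annum: -0.0058386 / (150/360) = -0.014013 = -1.40%.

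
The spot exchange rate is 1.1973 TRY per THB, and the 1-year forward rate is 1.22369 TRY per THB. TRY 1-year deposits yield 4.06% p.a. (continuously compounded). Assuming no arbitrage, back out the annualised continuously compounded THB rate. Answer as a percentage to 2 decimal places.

1.88%

T = 1 year.
F/S = 1.22369/1.1973 = 1.0220413 = (growth of TRY) / (growth of THB).
The TRY side grows by e^(0.0406×1) = 1.0414354.
That pins the THB growth at 1.0189758.
r = ln(1.0189758)/1 = 0.018798 → 1.88%.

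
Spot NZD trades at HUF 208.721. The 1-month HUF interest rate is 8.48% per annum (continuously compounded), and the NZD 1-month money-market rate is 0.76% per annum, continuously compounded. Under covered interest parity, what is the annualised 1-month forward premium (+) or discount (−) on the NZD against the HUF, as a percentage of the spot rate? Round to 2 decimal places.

T = 1/12 years.
No-arbitrage forward: 208.721 × 1.0070917 / 1.0006335 = 210.068109 HUF/NZD.
(F − S)/S ÷ T = (210.068109 − 208.721)/208.721/(1/12) = 0.077449 → 7.74%.

+7.74%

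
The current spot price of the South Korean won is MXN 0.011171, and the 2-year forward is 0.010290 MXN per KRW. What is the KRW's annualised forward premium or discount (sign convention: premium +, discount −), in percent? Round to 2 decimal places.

T = 2 years.
KRW trades forward at -7.88649% vs spot over the period.
Annualise by dividing by T: -0.0788649 / 2 = -0.039432 → -3.94%.

-3.94%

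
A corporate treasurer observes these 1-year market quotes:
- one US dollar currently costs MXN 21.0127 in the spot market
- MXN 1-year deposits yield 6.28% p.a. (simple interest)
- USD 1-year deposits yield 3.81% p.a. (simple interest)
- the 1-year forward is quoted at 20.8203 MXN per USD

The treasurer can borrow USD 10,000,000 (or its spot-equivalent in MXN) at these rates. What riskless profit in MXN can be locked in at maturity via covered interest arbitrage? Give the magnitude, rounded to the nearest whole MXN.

T = 1 year.
Route A — deposit USD, sell forward: 10,000,000 × 1.038100 × 20.8203 = MXN 216,135,534.30.
Route B — convert at spot, deposit MXN: 10,000,000 × 21.0127 × 1.062800 = MXN 223,322,975.60.
The quoted forward undervalues USD, so borrow USD, convert to MXN at spot, deposit the MXN at 6.28%, and buy USD forward at 20.8203 to cover the loan.
Profit = 223,322,975.60 − 216,135,534.30 = MXN 7,187,441.

MXN 7,187,441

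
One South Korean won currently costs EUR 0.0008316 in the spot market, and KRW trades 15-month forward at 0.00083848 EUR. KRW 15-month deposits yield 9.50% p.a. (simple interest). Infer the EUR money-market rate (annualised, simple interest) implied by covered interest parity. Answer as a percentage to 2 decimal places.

T = 15/12 years.
By CIP, F/S equals the EUR-to-KRW growth ratio: 0.00083848/0.0008316 = 1.0082732.
The KRW side grows by 1 + 0.0950×15/12 = 1.118750.
So the EUR growth factor = 1.1280056.
(1.1280056 − 1)/T = 0.102404, i.e. 10.24%.

10.24%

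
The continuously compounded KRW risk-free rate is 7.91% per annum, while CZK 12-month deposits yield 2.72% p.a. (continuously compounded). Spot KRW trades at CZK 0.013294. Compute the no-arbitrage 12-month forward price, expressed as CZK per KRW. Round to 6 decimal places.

0.012622

T = 1 year.
CZK growth factor: e^(0.0272×1) = 1.0275733.
KRW accumulates by e^(0.0791×1) = 1.0823125.
CIP: F = S · (grow CZK)/(grow KRW) = 0.013294 × 1.0275733/1.0823125 = 0.01262164 CZK per KRW.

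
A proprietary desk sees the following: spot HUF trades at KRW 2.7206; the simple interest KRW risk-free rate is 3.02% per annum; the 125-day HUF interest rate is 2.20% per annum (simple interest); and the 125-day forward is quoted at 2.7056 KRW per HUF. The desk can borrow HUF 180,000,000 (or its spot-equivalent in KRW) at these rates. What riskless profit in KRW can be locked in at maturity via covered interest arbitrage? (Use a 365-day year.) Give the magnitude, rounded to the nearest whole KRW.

KRW 4,095,550

T = 125/365 years.
Keep in HUF, deliver into the forward: 180,000,000·1.00753424658·2.7056 = KRW 490,677,238.36.
Swap to KRW now, deposit: 180,000,000·2.7206·1.01034246575 = KRW 494,772,788.22.
The quoted forward undervalues HUF, so borrow HUF, convert to KRW at spot, deposit the KRW at 3.02%, and buy HUF forward at 2.7056 to cover the loan.
The gap between the two covered legs is KRW 4,095,550.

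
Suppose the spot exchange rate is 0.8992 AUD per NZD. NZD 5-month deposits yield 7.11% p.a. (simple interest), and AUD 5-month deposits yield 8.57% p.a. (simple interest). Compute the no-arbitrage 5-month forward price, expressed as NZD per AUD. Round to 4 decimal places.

1.1056

T = 5/12 years.
AUD growth factor: 1 + 0.0857×5/12 = 1.0357083.
NZD growth factor: 1 + 0.0711×5/12 = 1.029625.
So F = 0.8992 × 1.0357083 / 1.029625 = 0.9045127 (AUD/NZD).
Quoted the other way: 1/0.9045127 = 1.1056 NZD per AUD.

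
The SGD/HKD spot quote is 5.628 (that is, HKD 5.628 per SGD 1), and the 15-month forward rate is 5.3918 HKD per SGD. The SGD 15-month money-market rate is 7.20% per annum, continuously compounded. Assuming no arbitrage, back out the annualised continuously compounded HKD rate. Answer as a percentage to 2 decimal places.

3.77%

T = 15/12 years.
By CIP, F/S equals the HKD-to-SGD growth ratio: 5.3918/5.628 = 0.9580313.
The SGD side grows by e^(0.0720×15/12) = 1.0941743.
So the HKD growth factor = 1.0482532.
r = ln(1.0482532)/(15/12) = 0.037700 → 3.77%.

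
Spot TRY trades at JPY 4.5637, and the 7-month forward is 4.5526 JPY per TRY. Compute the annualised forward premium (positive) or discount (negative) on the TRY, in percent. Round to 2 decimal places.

-0.42%

T = 7/12 years.
TRY trades forward at -0.24322% vs spot over the period.
Per annum: -0.0024322 / (7/12) = -0.004169 = -0.42%.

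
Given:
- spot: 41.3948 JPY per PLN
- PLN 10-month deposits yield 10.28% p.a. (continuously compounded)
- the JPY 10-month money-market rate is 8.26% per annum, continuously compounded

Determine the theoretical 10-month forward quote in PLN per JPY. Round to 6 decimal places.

T = 10/12 years.
JPY accumulates by e^(0.0826×10/12) = 1.0712577.
PLN growth factor: e^(0.1028×10/12) = 1.0894431.
So F = 41.3948 × 1.0712577 / 1.0894431 = 40.70382 (JPY/PLN).
Quoted the other way: 1/40.70382 = 0.024568 PLN per JPY.

0.024568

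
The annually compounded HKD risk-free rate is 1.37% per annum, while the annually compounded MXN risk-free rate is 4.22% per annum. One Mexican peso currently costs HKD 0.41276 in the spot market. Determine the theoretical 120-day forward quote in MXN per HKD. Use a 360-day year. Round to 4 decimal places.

2.4452

T = 120/360 years.
HKD growth factor: (1 + 0.0137)^(120/360) = 1.004546.
Growth of 1 MXN over T: (1 + 0.0422)^(120/360) = 1.0138733.
So F = 0.41276 × 1.004546 / 1.0138733 = 0.4089627 (HKD/MXN).
Invert for MXN per HKD: 1 / 0.4089627 = 2.4452.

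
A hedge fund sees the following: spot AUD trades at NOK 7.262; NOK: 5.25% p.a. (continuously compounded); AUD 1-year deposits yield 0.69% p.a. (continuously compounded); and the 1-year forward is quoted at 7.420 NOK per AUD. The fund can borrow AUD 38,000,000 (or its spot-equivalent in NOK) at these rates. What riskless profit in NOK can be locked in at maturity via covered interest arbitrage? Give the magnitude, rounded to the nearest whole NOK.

T = 1 year.
Invest the AUD and cover forward: 38,000,000 × 1.00692385985 × 7.420 = NOK 283,912,251.52.
Convert at spot and invest in NOK: 38,000,000 × 7.262 × 1.05390256208 = NOK 290,830,735.42.
The quoted forward undervalues AUD, so borrow AUD, convert to NOK at spot, deposit the NOK at 5.25%, and buy AUD forward at 7.420 to cover the loan.
Profit = 290,830,735.42 − 283,912,251.52 = NOK 6,918,484.

NOK 6,918,484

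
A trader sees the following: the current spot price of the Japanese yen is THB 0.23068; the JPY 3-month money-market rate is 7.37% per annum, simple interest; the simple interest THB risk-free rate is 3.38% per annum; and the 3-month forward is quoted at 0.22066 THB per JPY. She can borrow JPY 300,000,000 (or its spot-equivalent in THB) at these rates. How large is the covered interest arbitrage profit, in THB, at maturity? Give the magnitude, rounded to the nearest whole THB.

THB 2,371,076

T = 3/12 years.
Route A — deposit JPY, sell forward: 300,000,000 × 1.018425 × 0.22066 = THB 67,417,698.15.
Route B — convert at spot, deposit THB: 300,000,000 × 0.23068 × 1.008450 = THB 69,788,773.80.
The quoted forward undervalues JPY, so borrow JPY, convert to THB at spot, deposit the THB at 3.38%, and buy JPY forward at 0.22066 to cover the loan.
Arbitrage profit = |67,417,698.15 − 69,788,773.80| = THB 2,371,076.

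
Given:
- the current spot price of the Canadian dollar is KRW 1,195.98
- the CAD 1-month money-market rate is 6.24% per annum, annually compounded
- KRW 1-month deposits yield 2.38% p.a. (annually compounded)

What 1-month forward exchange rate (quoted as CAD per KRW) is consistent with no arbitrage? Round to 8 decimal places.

T = 1/12 years.
Growth of 1 KRW over T: (1 + 0.0238)^(1/12) = 1.001962.
CAD growth factor: (1 + 0.0624)^(1/12) = 1.005057.
CIP: F = S · (grow KRW)/(grow CAD) = 1195.98 × 1.001962/1.005057 = 1192.297 KRW per CAD.
Invert for CAD per KRW: 1 / 1192.297 = 0.00083872.

0.00083872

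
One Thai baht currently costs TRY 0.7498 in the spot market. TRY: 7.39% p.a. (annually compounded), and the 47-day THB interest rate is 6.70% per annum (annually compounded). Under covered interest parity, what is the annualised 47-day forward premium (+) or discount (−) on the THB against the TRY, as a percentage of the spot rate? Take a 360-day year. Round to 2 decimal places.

+0.64%

T = 47/360 years.
No-arbitrage forward: 0.7498 × 1.0093517 / 1.0085026 = 0.7504313 TRY/THB.
(F − S)/S ÷ T = (0.7504313 − 0.7498)/0.7498/(47/360) = 0.006449 → 0.64%.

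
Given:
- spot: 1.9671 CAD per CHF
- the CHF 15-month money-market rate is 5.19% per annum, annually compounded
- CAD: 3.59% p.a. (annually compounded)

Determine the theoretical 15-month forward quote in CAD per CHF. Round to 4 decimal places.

T = 15/12 years.
CAD growth factor: (1 + 0.0359)^(15/12) = 1.0450746.
Growth of 1 CHF over T: (1 + 0.0519)^(15/12) = 1.0652905.
Forward (CAD per CHF) = 1.9671 × 1.0450746 / 1.0652905 = 1.929771.

1.9298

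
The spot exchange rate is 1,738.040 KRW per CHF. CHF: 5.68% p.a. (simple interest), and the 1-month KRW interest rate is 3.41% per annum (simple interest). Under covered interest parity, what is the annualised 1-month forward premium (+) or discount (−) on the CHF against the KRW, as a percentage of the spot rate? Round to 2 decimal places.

-2.26%

T = 1/12 years.
F = S · g_KRW/g_CHF = 1738.04 × 1.0028417/1.0047333 = 1734.767812.
(F − S)/S ÷ T = (1734.767812 − 1738.04)/1738.04/(1/12) = -0.022592 → -2.26%.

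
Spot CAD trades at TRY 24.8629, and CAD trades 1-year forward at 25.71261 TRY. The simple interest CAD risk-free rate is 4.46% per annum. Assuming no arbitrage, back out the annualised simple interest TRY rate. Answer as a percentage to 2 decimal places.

8.03%

T = 1 year.
F/S = 25.71261/24.8629 = 1.0341758 = (growth of TRY) / (growth of CAD).
CAD growth factor: 1 + 0.0446×1 = 1.044600.
So the TRY growth factor = 1.080300.
(1.080300 − 1)/T = 0.080300, i.e. 8.03%.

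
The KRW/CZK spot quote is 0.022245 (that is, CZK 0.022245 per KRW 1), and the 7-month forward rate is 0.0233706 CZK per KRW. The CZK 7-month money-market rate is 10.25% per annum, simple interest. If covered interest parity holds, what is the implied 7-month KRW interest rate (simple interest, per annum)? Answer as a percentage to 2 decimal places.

T = 7/12 years.
F/S = 0.0233706/0.022245 = 1.0506001 = (growth of CZK) / (growth of KRW).
CZK growth factor: 1 + 0.1025×7/12 = 1.0597917.
So the KRW growth factor = 1.0087489.
r = (1.0087489 − 1)/(7/12) = 0.014998 → 1.50%.

1.50%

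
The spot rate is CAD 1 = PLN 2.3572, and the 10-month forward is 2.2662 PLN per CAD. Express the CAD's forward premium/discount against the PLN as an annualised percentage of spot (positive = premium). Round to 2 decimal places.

-4.63%

T = 10/12 years.
Period premium: (2.2662 − 2.3572)/2.3572 = -0.0386051.
Per annum: -0.0386051 / (10/12) = -0.046326 = -4.63%.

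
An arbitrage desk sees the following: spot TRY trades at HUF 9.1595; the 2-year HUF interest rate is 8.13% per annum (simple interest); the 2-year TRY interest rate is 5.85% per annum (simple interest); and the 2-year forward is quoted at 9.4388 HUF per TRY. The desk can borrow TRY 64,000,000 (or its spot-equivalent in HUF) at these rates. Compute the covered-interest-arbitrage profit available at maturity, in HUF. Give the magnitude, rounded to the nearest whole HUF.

T = 2 years.
Route A — deposit TRY, sell forward: 64,000,000 × 1.117000 × 9.4388 = HUF 674,760,934.40.
Route B — convert at spot, deposit HUF: 64,000,000 × 9.1595 × 1.162600 = HUF 681,525,420.80.
The quoted forward undervalues TRY, so borrow TRY, convert to HUF at spot, deposit the HUF at 8.13%, and buy TRY forward at 9.4388 to cover the loan.
Arbitrage profit = |674,760,934.40 − 681,525,420.80| = HUF 6,764,486.

HUF 6,764,486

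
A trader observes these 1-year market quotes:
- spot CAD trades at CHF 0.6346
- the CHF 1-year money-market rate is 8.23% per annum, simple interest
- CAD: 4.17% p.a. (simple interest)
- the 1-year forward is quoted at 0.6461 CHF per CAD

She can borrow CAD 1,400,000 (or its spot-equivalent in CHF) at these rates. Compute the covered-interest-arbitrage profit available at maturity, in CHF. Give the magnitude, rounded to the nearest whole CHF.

T = 1 year.
Invest the CAD and cover forward: 1,400,000 × 1.041700 × 0.6461 = CHF 942,259.32.
Convert at spot and invest in CHF: 1,400,000 × 0.6346 × 1.082300 = CHF 961,558.61.
The quoted forward undervalues CAD, so borrow CAD, convert to CHF at spot, deposit the CHF at 8.23%, and buy CAD forward at 0.6461 to cover the loan.
The gap between the two covered legs is CHF 19,299.

CHF 19,299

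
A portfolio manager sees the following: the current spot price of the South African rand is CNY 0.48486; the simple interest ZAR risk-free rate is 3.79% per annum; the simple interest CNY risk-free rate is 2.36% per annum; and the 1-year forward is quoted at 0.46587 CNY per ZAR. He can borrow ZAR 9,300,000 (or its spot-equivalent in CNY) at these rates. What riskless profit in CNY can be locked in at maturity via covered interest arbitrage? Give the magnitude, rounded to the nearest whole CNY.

CNY 118,819

T = 1 year.
Invest the ZAR and cover forward: 9,300,000 × 1.037900 × 0.46587 = CNY 4,496,796.20.
Convert at spot and invest in CNY: 9,300,000 × 0.48486 × 1.023600 = CNY 4,615,615.07.
The quoted forward undervalues ZAR, so borrow ZAR, convert to CNY at spot, deposit the CNY at 2.36%, and buy ZAR forward at 0.46587 to cover the loan.
The gap between the two covered legs is CNY 118,819.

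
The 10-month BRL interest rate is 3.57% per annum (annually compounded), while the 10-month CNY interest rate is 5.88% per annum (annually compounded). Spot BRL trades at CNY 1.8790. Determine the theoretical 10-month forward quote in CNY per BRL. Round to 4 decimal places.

T = 10/12 years.
CNY accumulates by (1 + 0.0588)^(10/12) = 1.0487652.
Growth of 1 BRL over T: (1 + 0.0357)^(10/12) = 1.0296627.
Forward (CNY per BRL) = 1.879 × 1.0487652 / 1.0296627 = 1.913860.

1.9139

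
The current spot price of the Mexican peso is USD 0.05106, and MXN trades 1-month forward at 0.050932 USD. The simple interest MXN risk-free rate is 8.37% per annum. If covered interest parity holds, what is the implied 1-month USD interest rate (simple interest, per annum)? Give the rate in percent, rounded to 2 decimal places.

T = 1/12 years.
CIP gives F = S · g_USD/g_MXN, so g_USD/g_MXN = 0.050932/0.05106 = 0.9974931.
The MXN side grows by 1 + 0.0837×1/12 = 1.006975.
Hence g_USD = 1.0044506.
(1.0044506 − 1)/T = 0.053407, i.e. 5.34%.

5.34%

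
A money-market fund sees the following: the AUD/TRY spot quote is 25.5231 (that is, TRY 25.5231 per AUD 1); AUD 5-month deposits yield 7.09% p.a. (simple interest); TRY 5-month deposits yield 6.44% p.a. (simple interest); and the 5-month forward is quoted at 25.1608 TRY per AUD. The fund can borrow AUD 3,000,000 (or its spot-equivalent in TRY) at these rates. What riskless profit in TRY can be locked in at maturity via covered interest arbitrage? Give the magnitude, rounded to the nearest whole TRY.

T = 5/12 years.
Route A — deposit AUD, sell forward: 3,000,000 × 1.0295416667 × 25.1608 = TRY 77,712,275.90.
Route B — convert at spot, deposit TRY: 3,000,000 × 25.5231 × 1.0268333333 = TRY 78,623,909.55.
The quoted forward undervalues AUD, so borrow AUD, convert to TRY at spot, deposit the TRY at 6.44%, and buy AUD forward at 25.1608 to cover the loan.
The gap between the two covered legs is TRY 911,634.

TRY 911,634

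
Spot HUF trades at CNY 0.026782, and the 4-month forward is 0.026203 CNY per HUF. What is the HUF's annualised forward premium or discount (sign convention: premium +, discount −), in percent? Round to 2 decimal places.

T = 4/12 years.
Period premium: (0.026203 − 0.026782)/0.026782 = -0.0216190.
×(1/T) gives -6.49% p.a.

-6.49%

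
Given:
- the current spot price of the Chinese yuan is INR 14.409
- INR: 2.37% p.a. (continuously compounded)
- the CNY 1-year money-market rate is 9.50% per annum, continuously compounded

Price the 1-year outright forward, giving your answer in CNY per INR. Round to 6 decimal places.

0.074530

T = 1 year.
Growth of 1 INR over T: e^(0.0237×1) = 1.0239831.
CNY accumulates by e^(0.0950×1) = 1.0996589.
Forward (INR per CNY) = 14.409 × 1.0239831 / 1.0996589 = 13.41741.
Invert for CNY per INR: 1 / 13.41741 = 0.074530.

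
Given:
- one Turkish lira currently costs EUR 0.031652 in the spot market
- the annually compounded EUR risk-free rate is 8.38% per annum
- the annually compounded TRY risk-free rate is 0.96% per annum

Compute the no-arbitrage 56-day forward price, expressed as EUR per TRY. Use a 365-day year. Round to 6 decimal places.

0.031998

T = 56/365 years.
EUR accumulates by (1 + 0.0838)^(56/365) = 1.0124231.
TRY growth factor: (1 + 0.0096)^(56/365) = 1.0014669.
So F = 0.031652 × 1.0124231 / 1.0014669 = 0.03199828 (EUR/TRY).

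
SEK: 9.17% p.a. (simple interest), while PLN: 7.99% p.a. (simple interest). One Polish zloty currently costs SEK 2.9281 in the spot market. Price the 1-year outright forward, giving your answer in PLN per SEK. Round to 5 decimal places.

T = 1 year.
Growth of 1 SEK over T: 1 + 0.0917×1 = 1.091700.
PLN accumulates by 1 + 0.0799×1 = 1.079900.
So F = 2.9281 × 1.091700 / 1.079900 = 2.960095 (SEK/PLN).
Invert for PLN per SEK: 1 / 2.960095 = 0.33783.

0.33783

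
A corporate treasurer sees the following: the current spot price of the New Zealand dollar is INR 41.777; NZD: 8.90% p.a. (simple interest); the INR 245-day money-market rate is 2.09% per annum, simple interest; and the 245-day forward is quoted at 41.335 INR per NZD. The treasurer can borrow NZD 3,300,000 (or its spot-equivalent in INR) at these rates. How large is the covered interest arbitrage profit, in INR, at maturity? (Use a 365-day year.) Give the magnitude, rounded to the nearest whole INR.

INR 4,756,164

T = 245/365 years.
Invest the NZD and cover forward: 3,300,000 × 1.05973972603 × 41.335 = INR 144,554,327.20.
Convert at spot and invest in INR: 3,300,000 × 41.777 × 1.01402876712 = INR 139,798,163.35.
The quoted forward overvalues NZD, so borrow INR, buy NZD at spot, deposit the NZD at 8.90%, and sell the proceeds forward at 41.335.
The gap between the two covered legs is INR 4,756,164.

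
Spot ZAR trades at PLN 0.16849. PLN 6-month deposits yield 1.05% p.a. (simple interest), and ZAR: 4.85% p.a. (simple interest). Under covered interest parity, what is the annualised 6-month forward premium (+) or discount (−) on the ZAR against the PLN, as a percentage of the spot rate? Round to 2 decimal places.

T = 6/12 years.
F = S · g_PLN/g_ZAR = 0.16849 × 1.005250/1.024250 = 0.16536448.
Annualised premium = (F − S)/S × (1/T) = (0.16536448 − 0.16849)/0.16849 ÷ (6/12) = -3.71%.

-3.71%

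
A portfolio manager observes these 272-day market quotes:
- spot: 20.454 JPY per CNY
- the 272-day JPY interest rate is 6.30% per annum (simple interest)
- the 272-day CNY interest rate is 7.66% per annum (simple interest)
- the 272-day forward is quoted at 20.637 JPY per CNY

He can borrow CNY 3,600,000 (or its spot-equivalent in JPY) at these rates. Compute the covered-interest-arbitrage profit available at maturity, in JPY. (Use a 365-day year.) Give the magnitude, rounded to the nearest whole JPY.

T = 272/365 years.
Invest the CNY and cover forward: 3,600,000 × 1.0570827397 × 20.637 = JPY 78,534,059.40.
Convert at spot and invest in JPY: 3,600,000 × 20.454 × 1.0469479452 = JPY 77,091,383.78.
The quoted forward overvalues CNY, so borrow JPY, buy CNY at spot, deposit the CNY at 7.66%, and sell the proceeds forward at 20.637.
The gap between the two covered legs is JPY 1,442,676.

JPY 1,442,676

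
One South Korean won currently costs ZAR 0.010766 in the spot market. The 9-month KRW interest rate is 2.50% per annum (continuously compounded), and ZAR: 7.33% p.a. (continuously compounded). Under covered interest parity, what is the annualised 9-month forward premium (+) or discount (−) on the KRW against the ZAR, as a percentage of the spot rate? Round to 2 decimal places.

T = 9/12 years.
F = S · g_ZAR/g_KRW = 0.010766 × 1.0565142/1.0189269 = 0.011163148.
Annualised premium = (F − S)/S × (1/T) = (0.011163148 − 0.010766)/0.010766 ÷ (9/12) = 4.92%.

+4.92%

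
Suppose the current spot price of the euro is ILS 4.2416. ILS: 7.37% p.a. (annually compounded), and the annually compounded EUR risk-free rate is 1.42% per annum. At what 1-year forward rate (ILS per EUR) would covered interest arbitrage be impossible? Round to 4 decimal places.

4.4904

T = 1 year.
ILS accumulates by (1 + 0.0737)^1 = 1.073700.
Growth of 1 EUR over T: (1 + 0.0142)^1 = 1.014200.
Forward (ILS per EUR) = 4.2416 × 1.073700 / 1.014200 = 4.490442.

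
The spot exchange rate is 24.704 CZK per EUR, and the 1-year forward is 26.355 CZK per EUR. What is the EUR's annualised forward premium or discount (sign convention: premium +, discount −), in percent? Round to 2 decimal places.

+6.68%

T = 1 year.
Period premium: (26.355 − 24.704)/24.704 = 0.0668313.
Annualise by dividing by T: 0.0668313 / 1 = 0.066831 → 6.68%.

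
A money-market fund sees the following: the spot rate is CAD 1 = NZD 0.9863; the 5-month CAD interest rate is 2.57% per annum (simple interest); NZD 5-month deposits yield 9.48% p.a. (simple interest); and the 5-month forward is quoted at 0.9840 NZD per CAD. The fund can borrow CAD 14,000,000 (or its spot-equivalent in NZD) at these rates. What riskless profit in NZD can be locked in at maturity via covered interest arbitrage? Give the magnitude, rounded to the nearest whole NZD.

T = 5/12 years.
Route A — deposit CAD, sell forward: 14,000,000 × 1.0107083333 × 0.9840 = NZD 13,923,518.00.
Route B — convert at spot, deposit NZD: 14,000,000 × 0.9863 × 1.039500 = NZD 14,353,623.90.
The quoted forward undervalues CAD, so borrow CAD, convert to NZD at spot, deposit the NZD at 9.48%, and buy CAD forward at 0.9840 to cover the loan.
Profit = 14,353,623.90 − 13,923,518.00 = NZD 430,106.

NZD 430,106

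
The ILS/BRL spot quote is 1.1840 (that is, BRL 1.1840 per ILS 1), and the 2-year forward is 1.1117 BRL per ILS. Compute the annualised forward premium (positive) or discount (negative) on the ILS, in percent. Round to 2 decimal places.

-3.05%

T = 2 years.
Period premium: (1.1117 − 1.184)/1.184 = -0.0610642.
×(1/T) gives -3.05% p.a.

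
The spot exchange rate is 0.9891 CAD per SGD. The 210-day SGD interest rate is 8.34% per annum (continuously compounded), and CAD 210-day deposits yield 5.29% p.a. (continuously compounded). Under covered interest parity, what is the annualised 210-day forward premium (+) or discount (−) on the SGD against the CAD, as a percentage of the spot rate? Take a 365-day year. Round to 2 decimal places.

T = 210/365 years.
CIP forward (CAD per SGD) = 0.9891 × 1.0309035/1.0491534 = 0.9718947.
(F − S)/S ÷ T = (0.9718947 − 0.9891)/0.9891/(210/365) = -0.030234 → -3.02%.

-3.02%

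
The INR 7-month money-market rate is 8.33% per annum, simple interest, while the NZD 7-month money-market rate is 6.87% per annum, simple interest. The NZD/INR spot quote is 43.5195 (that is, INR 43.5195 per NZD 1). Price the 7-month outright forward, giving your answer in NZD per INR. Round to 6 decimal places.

T = 7/12 years.
INR growth factor: 1 + 0.0833×7/12 = 1.0485917.
Growth of 1 NZD over T: 1 + 0.0687×7/12 = 1.040075.
Forward (INR per NZD) = 43.5195 × 1.0485917 / 1.040075 = 43.87586.
Invert for NZD per INR: 1 / 43.87586 = 0.022792.

0.022792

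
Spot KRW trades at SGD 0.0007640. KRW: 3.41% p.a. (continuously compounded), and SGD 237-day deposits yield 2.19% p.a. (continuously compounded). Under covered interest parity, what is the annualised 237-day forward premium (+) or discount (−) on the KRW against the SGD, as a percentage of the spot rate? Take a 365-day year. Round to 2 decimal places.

T = 237/365 years.
CIP forward (SGD per KRW) = 0.000764 × 1.0143216/1.0223886 = 0.0007579718.
(F − S)/S ÷ T = (0.0007579718 − 0.000764)/0.000764/(237/365) = -0.012152 → -1.22%.

-1.22%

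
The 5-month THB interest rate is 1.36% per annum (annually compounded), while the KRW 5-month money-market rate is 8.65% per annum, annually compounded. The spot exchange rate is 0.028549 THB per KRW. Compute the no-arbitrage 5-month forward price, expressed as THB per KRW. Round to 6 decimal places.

0.027735

T = 5/12 years.
Growth of 1 THB over T: (1 + 0.0136)^(5/12) = 1.0056443.
Growth of 1 KRW over T: (1 + 0.0865)^(5/12) = 1.0351717.
So F = 0.028549 × 1.0056443 / 1.0351717 = 0.02773466 (THB/KRW).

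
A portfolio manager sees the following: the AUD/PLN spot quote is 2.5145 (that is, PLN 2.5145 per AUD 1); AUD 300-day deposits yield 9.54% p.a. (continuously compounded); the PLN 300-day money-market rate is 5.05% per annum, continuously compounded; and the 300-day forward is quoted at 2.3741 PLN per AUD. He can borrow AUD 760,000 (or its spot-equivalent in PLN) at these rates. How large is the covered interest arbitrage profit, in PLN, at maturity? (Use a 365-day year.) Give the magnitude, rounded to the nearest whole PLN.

T = 300/365 years.
Route A — deposit AUD, sell forward: 760,000 × 1.081567047 × 2.3741 = PLN 1,951,488.73.
Route B — convert at spot, deposit PLN: 760,000 × 2.5145 × 1.042380301 = PLN 1,992,009.60.
The quoted forward undervalues AUD, so borrow AUD, convert to PLN at spot, deposit the PLN at 5.05%, and buy AUD forward at 2.3741 to cover the loan.
The gap between the two covered legs is PLN 40,521.

PLN 40,521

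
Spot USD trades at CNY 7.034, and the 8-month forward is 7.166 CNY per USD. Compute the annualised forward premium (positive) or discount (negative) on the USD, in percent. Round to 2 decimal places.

+2.81%

T = 8/12 years.
(F − S)/S = (7.166 − 7.034)/7.034 = 0.0187660.
×(1/T) gives 2.81% p.a.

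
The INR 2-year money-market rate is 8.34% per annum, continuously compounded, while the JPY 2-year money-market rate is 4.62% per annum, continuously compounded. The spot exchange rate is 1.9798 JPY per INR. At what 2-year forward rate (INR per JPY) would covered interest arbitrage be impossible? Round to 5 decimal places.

0.54411

T = 2 years.
JPY growth factor: e^(0.0462×2) = 1.0968035.
INR growth factor: e^(0.0834×2) = 1.1815179.
CIP: F = S · (grow JPY)/(grow INR) = 1.9798 × 1.0968035/1.1815179 = 1.837849 JPY per INR.
Quoted the other way: 1/1.837849 = 0.54411 INR per JPY.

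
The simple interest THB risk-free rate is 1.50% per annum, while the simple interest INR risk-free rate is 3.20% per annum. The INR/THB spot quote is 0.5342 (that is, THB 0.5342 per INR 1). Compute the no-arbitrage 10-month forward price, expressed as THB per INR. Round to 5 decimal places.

T = 10/12 years.
THB accumulates by 1 + 0.0150×10/12 = 1.012500.
INR accumulates by 1 + 0.0320×10/12 = 1.0266667.
Forward (THB per INR) = 0.5342 × 1.012500 / 1.0266667 = 0.5268287.

0.52683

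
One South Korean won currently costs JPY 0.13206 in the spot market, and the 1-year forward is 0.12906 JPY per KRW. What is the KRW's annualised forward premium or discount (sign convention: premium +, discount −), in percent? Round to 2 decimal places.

-2.27%

T = 1 year.
Period premium: (0.12906 − 0.13206)/0.13206 = -0.0227169.
Annualise by dividing by T: -0.0227169 / 1 = -0.022717 → -2.27%.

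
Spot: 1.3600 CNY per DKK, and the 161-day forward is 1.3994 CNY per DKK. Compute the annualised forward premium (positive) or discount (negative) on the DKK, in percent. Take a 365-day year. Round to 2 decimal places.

+6.57%

T = 161/365 years.
(F − S)/S = (1.3994 − 1.36)/1.36 = 0.0289706.
Per annum: 0.0289706 / (161/365) = 0.065679 = 6.57%.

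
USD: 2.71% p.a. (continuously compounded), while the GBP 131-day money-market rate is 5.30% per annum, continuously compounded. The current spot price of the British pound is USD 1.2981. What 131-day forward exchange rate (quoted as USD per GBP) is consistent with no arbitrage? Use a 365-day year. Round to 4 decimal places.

T = 131/365 years.
USD growth factor: e^(0.0271×131/365) = 1.0097738.
GBP accumulates by e^(0.0530×131/365) = 1.019204.
CIP: F = S · (grow USD)/(grow GBP) = 1.2981 × 1.0097738/1.019204 = 1.286089 USD per GBP.

1.2861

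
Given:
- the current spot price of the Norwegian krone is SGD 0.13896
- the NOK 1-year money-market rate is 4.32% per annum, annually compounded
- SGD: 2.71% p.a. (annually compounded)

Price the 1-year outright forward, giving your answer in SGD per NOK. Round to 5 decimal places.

0.13682

T = 1 year.
Growth of 1 SGD over T: (1 + 0.0271)^1 = 1.027100.
NOK growth factor: (1 + 0.0432)^1 = 1.043200.
So F = 0.13896 × 1.027100 / 1.043200 = 0.1368154 (SGD/NOK).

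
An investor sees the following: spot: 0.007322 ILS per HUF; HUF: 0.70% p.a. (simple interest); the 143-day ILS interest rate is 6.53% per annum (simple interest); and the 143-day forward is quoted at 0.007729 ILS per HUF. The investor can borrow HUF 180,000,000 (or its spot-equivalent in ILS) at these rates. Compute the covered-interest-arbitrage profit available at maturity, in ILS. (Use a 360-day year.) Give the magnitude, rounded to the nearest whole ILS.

T = 143/360 years.
Invest the HUF and cover forward: 180,000,000 × 1.002780556 × 0.007729 = ILS 1,395,088.37.
Convert at spot and invest in ILS: 180,000,000 × 0.007322 × 1.025938611 = ILS 1,352,146.05.
The quoted forward overvalues HUF, so borrow ILS, buy HUF at spot, deposit the HUF at 0.70%, and sell the proceeds forward at 0.007729.
Arbitrage profit = |1,395,088.37 − 1,352,146.05| = ILS 42,942.

ILS 42,942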